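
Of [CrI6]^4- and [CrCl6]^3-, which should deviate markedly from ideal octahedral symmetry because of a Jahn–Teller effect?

[CrI6]^4-: Each iodide is −1; balancing the −4 overall charge requires Cr(II). Chromium is a group-6 element; Cr(II) is therefore d⁴. Iodide is a weak-field ligand for a first-row metal, so the complex is high-spin. The t₂g³e_g¹ (high-spin) configuration has an unevenly filled e_g set; the Jahn–Teller theorem predicts a tetragonal distortion (typically axial elongation) to lift the degeneracy.
[CrCl6]^3-: Ligand charges: each chloride is −1. With an overall charge of −3 the chromium centre must be in the +3 oxidation state. Group 6 minus oxidation state 3 gives a d³ configuration. The d³ configuration leaves the e_g set evenly filled (or empty) — no strong Jahn–Teller driving force.

[CrI6]^4-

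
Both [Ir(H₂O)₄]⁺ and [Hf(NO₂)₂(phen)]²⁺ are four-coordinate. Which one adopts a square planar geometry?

For [Ir(H₂O)₄]⁺: Water is neutral; balancing the +1 overall charge requires Ir(I). Group 9 minus oxidation state 1 gives a d⁸ configuration. A 5d d⁸ ion has a large crystal-field splitting; square planar leaves the high-energy d_{x²−y²} orbital empty and maximises CFSE. → square planar.
For [Hf(NO₂)₂(phen)]²⁺: Each nitro (N-bound nitrite) is −1; 1,10-phenanthroline is neutral; balancing the +2 overall charge requires Hf(IV). Hf sits in group 4, so the d-electron count is 4 − 4 = 0. A d⁰ ion has no crystal-field stabilisation preference between square planar and tetrahedral, so four ligands adopt the sterically favoured tetrahedral geometry. → tetrahedral.

[Ir(H₂O)₄]⁺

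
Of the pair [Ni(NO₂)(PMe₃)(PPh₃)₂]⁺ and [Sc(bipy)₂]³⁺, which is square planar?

[Ni(NO₂)(PMe₃)(PPh₃)₂]⁺

For [Ni(NO₂)(PMe₃)(PPh₃)₂]⁺: Ligand charges: each nitro (N-bound nitrite) is −1; trimethylphosphine is neutral; triphenylphosphine is neutral. With an overall charge of +1 the nickel centre must be in the +2 oxidation state. Group 10 minus oxidation state 2 gives a d⁸ configuration. Nitro (N-bound nitrite), trimethylphosphine, and triphenylphosphine are strong-field ligands (high in the spectrochemical series). A 3d d⁸ ion with strong-field ligands gains enough CFSE to favour square planar over tetrahedral. → square planar.
For [Sc(bipy)₂]³⁺: Summing ligand charges against the +3 overall charge gives an oxidation state of +3 for scandium. Scandium is a group-3 element; Sc(III) is therefore d⁰. A d⁰ ion has no crystal-field stabilisation preference between square planar and tetrahedral, so four ligands adopt the sterically favoured tetrahedral geometry. → tetrahedral.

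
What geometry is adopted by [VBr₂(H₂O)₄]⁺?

Summing ligand charges against the +1 overall charge gives an oxidation state of +3 for vanadium.
Group 5 minus oxidation state 3 gives a d² configuration.
With 6 monodentate ligands the coordination number is 6.
Six donors around a single metal centre give an octahedral coordination sphere.

octahedral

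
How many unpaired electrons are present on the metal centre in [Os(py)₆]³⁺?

Summing ligand charges against the +3 overall charge gives an oxidation state of +3 for osmium.
Os sits in group 8, so the d-electron count is 8 − 3 = 5.
The spin state decides the count: a 5d ion has a large Δₒ and is invariably low-spin.
An octahedral low-spin d⁵ ion is t₂g⁵e_g⁰, giving 1 unpaired electron.

1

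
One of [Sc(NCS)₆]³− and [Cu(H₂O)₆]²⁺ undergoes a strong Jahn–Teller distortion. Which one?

[Sc(NCS)₆]³−: Summing ligand charges against the −3 overall charge gives an oxidation state of +3 for scandium. Scandium is a group-3 element; Sc(III) is therefore d⁰. The d⁰ configuration leaves the e_g set evenly filled (or empty) — no strong Jahn–Teller driving force.
[Cu(H₂O)₆]²⁺: Ligand charges: water is neutral. With an overall charge of +2 the copper centre must be in the +2 oxidation state. Group 11 minus oxidation state 2 gives a d⁹ configuration. The t₂g⁶e_g³ configuration has an unevenly filled e_g set; the Jahn–Teller theorem predicts a tetragonal distortion (typically axial elongation) to lift the degeneracy.

[Cu(H₂O)₆]²⁺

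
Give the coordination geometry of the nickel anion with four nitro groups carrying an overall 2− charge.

square planar

Summing ligand charges against the −2 overall charge gives an oxidation state of +2 for nickel.
Ni sits in group 10, so the d-electron count is 10 − 2 = 8.
Coordination number: 4.
Nitro (N-bound nitrite) is a strong-field ligand (high in the spectrochemical series).
A 3d d⁸ ion with strong-field ligands gains enough CFSE to favour square planar over tetrahedral.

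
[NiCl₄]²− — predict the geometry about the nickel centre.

Summing ligand charges against the −2 overall charge gives an oxidation state of +2 for nickel.
Ni sits in group 10, so the d-electron count is 10 − 2 = 8.
Coordination number: 4.
Chloride is a weak-field ligand.
With weak-field ligands the CFSE gain from square planar is small, so a 3d d⁸ ion takes the sterically preferred tetrahedral geometry.

tetrahedral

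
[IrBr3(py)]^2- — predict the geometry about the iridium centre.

Summing ligand charges against the −2 overall charge gives an oxidation state of +1 for iridium.
Group 9 minus oxidation state 1 gives a d⁸ configuration.
With 4 monodentate ligands the coordination number is 4.
A 5d d⁸ ion has a large crystal-field splitting; square planar leaves the high-energy d_{x²−y²} orbital empty and maximises CFSE.

square planar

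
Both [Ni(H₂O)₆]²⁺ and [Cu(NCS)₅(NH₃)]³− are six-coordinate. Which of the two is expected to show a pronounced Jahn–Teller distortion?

[Cu(NCS)₅(NH₃)]³−

[Ni(H₂O)₆]²⁺: Water is neutral; balancing the +2 overall charge requires Ni(II). Nickel is a group-10 element; Ni(II) is therefore d⁸. The d⁸ configuration leaves the e_g set evenly filled (or empty) — no strong Jahn–Teller driving force.
[Cu(NCS)₅(NH₃)]³−: Summing ligand charges against the −3 overall charge gives an oxidation state of +2 for copper. Copper is a group-11 element; Cu(II) is therefore d⁹. The t₂g⁶e_g³ configuration has an unevenly filled e_g set; the Jahn–Teller theorem predicts a tetragonal distortion (typically axial elongation) to lift the degeneracy.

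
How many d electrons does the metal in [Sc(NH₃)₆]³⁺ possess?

d0

Summing ligand charges against the +3 overall charge gives an oxidation state of +3 for scandium.
Scandium is a group-3 element; Sc(III) is therefore d⁰.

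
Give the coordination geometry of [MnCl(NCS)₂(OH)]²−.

Ligand charges: each chloride is −1; each isothiocyanate is −1; each hydroxide is −1. With an overall charge of −2 the manganese centre must be in the +2 oxidation state.
Manganese is a group-7 element; Mn(II) is therefore d⁵.
With 4 monodentate ligands the coordination number is 4.
Chloride, hydroxide, and isothiocyanate are weak-field ligands.
A high-spin d⁵ ion has zero CFSE in either geometry, so four ligands adopt the sterically favoured tetrahedral geometry.

tetrahedral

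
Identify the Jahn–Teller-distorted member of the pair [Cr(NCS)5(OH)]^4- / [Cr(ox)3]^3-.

[Cr(NCS)5(OH)]^4-

[Cr(NCS)5(OH)]^4-: Each isothiocyanate is −1; each hydroxide is −1; balancing the −4 overall charge requires Cr(II). Group 6 minus oxidation state 2 gives a d⁴ configuration. Hydroxide and isothiocyanate are weak-field ligands for a first-row metal, so the complex is high-spin. The t₂g³e_g¹ (high-spin) configuration has an unevenly filled e_g set; the Jahn–Teller theorem predicts a tetragonal distortion (typically axial elongation) to lift the degeneracy.
[Cr(ox)3]^3-: Each oxalate is −2; balancing the −3 overall charge requires Cr(III). Group 6 minus oxidation state 3 gives a d³ configuration. The d³ configuration leaves the e_g set evenly filled (or empty) — no strong Jahn–Teller driving force.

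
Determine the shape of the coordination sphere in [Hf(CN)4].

Summing ligand charges against the 0 overall charge gives an oxidation state of +4 for hafnium.
Group 4 minus oxidation state 4 gives a d⁰ configuration.
Coordination number: 4.
A d⁰ ion has no crystal-field stabilisation preference between square planar and tetrahedral, so four ligands adopt the sterically favoured tetrahedral geometry.

tetrahedral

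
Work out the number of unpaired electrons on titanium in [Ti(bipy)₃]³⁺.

1

Ligand charges: 2,2′-bipyridine is neutral. With an overall charge of +3 the titanium centre must be in the +3 oxidation state.
Group 4 minus oxidation state 3 gives a d¹ configuration.
Counting donor atoms: 3×2,2′-bipyridine (bidentate) → 6 donors. Coordination number = 6.
In an octahedral field the d¹ configuration is t₂g¹e_g⁰ (only one arrangement possible), giving 1 unpaired electron.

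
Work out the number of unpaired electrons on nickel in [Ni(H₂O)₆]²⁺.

2

Ligand charges: water is neutral. With an overall charge of +2 the nickel centre must be in the +2 oxidation state.
Ni sits in group 10, so the d-electron count is 10 − 2 = 8.
In an octahedral field the d⁸ configuration is t₂g⁶e_g² (only one arrangement possible), giving 2 unpaired electrons.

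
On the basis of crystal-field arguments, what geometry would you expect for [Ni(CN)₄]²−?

square planar

Each cyanide is −1; balancing the −2 overall charge requires Ni(II).
Ni sits in group 10, so the d-electron count is 10 − 2 = 8.
With 4 monodentate ligands the coordination number is 4.
Cyanide is a strong-field ligand (high in the spectrochemical series).
A 3d d⁸ ion with strong-field ligands gains enough CFSE to favour square planar over tetrahedral.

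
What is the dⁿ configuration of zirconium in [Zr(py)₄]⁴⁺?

d⁰

Ligand charges: pyridine is neutral. With an overall charge of +4 the zirconium centre must be in the +4 oxidation state.
Group 4 minus oxidation state 4 gives a d⁰ configuration.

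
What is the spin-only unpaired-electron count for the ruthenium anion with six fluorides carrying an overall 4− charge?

0

Summing ligand charges against the −4 overall charge gives an oxidation state of +2 for ruthenium.
Ru sits in group 8, so the d-electron count is 8 − 2 = 6.
The spin state decides the count: a 4d ion has a large Δₒ and is invariably low-spin.
An octahedral low-spin d⁶ ion is t₂g⁶e_g⁰, giving 0 unpaired electrons.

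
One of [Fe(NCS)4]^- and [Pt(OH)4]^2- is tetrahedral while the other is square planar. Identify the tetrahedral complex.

[Fe(NCS)4]^-

For [Fe(NCS)4]^-: Each isothiocyanate is −1; balancing the −1 overall charge requires Fe(III). Group 8 minus oxidation state 3 gives a d⁵ configuration. A high-spin d⁵ ion has zero CFSE in either geometry, so four ligands adopt the sterically favoured tetrahedral geometry. → tetrahedral.
For [Pt(OH)4]^2-: Each hydroxide is −1; balancing the −2 overall charge requires Pt(II). Group 10 minus oxidation state 2 gives a d⁸ configuration. A 5d d⁸ ion has a large crystal-field splitting; square planar leaves the high-energy d_{x²−y²} orbital empty and maximises CFSE. → square planar.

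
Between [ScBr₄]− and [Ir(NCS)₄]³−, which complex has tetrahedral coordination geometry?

[ScBr₄]−

For [ScBr₄]−: Each bromide is −1; balancing the −1 overall charge requires Sc(III). Sc sits in group 3, so the d-electron count is 3 − 3 = 0. A d⁰ ion has no crystal-field stabilisation preference between square planar and tetrahedral, so four ligands adopt the sterically favoured tetrahedral geometry. → tetrahedral.
For [Ir(NCS)₄]³−: Summing ligand charges against the −3 overall charge gives an oxidation state of +1 for iridium. Ir sits in group 9, so the d-electron count is 9 − 1 = 8. A 5d d⁸ ion has a large crystal-field splitting; square planar leaves the high-energy d_{x²−y²} orbital empty and maximises CFSE. → square planar.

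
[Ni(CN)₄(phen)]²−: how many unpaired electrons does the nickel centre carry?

2 unpaired electrons

Summing ligand charges against the −2 overall charge gives an oxidation state of +2 for nickel.
Nickel is a group-10 element; Ni(II) is therefore d⁸.
Counting donor atoms: 4×cyanide (monodentate) → 4 donors; 1×1,10-phenanthroline (bidentate) → 2 donors. Coordination number = 6.
In an octahedral field the d⁸ configuration is t₂g⁶e_g² (only one arrangement possible), giving 2 unpaired electrons.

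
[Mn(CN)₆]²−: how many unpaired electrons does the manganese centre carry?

Summing ligand charges against the −2 overall charge gives an oxidation state of +4 for manganese.
Group 7 minus oxidation state 4 gives a d³ configuration.
In an octahedral field the d³ configuration is t₂g³e_g⁰ (only one arrangement possible), giving 3 unpaired electrons.

3 unpaired electrons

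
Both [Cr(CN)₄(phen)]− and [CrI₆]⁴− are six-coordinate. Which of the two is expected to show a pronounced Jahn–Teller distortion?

[CrI₆]⁴−

[Cr(CN)₄(phen)]−: Summing ligand charges against the −1 overall charge gives an oxidation state of +3 for chromium. Group 6 minus oxidation state 3 gives a d³ configuration. The d³ configuration leaves the e_g set evenly filled (or empty) — no strong Jahn–Teller driving force.
[CrI₆]⁴−: Summing ligand charges against the −4 overall charge gives an oxidation state of +2 for chromium. Chromium is a group-6 element; Cr(II) is therefore d⁴. Iodide is a weak-field ligand for a first-row metal, so the complex is high-spin. The t₂g³e_g¹ (high-spin) configuration has an unevenly filled e_g set; the Jahn–Teller theorem predicts a tetragonal distortion (typically axial elongation) to lift the degeneracy.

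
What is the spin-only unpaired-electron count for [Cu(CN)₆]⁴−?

Summing ligand charges against the −4 overall charge gives an oxidation state of +2 for copper.
Group 11 minus oxidation state 2 gives a d⁹ configuration.
In an octahedral field the d⁹ configuration is t₂g⁶e_g³ (only one arrangement possible), giving 1 unpaired electron.

1 unpaired electron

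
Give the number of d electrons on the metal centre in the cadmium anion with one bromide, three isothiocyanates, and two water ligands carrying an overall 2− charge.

Summing ligand charges against the −2 overall charge gives an oxidation state of +2 for cadmium.
Cd sits in group 12, so the d-electron count is 12 − 2 = 10.

d10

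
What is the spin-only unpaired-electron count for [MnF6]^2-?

3

Summing ligand charges against the −2 overall charge gives an oxidation state of +4 for manganese.
Mn sits in group 7, so the d-electron count is 7 − 4 = 3.
In an octahedral field the d³ configuration is t₂g³e_g⁰ (only one arrangement possible), giving 3 unpaired electrons.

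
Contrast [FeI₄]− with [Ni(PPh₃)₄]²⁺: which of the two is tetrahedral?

For [FeI₄]−: Each iodide is −1; balancing the −1 overall charge requires Fe(III). Group 8 minus oxidation state 3 gives a d⁵ configuration. A high-spin d⁵ ion has zero CFSE in either geometry, so four ligands adopt the sterically favoured tetrahedral geometry. → tetrahedral.
For [Ni(PPh₃)₄]²⁺: Ligand charges: triphenylphosphine is neutral. With an overall charge of +2 the nickel centre must be in the +2 oxidation state. Nickel is a group-10 element; Ni(II) is therefore d⁸. Triphenylphosphine is a strong-field ligand (high in the spectrochemical series). A 3d d⁸ ion with strong-field ligands gains enough CFSE to favour square planar over tetrahedral. → square planar.

[FeI₄]−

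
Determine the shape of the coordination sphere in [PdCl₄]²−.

Ligand charges: each chloride is −1. With an overall charge of −2 the palladium centre must be in the +2 oxidation state.
Pd sits in group 10, so the d-electron count is 10 − 2 = 8.
With 4 monodentate ligands the coordination number is 4.
A 4d d⁸ ion has a large crystal-field splitting; square planar leaves the high-energy d_{x²−y²} orbital empty and maximises CFSE.

square planar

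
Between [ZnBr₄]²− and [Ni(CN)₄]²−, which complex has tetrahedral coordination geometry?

For [ZnBr₄]²−: Ligand charges: each bromide is −1. With an overall charge of −2 the zinc centre must be in the +2 oxidation state. Zn sits in group 12, so the d-electron count is 12 − 2 = 10. A d¹⁰ ion has no crystal-field stabilisation preference between square planar and tetrahedral, so four ligands adopt the sterically favoured tetrahedral geometry. → tetrahedral.
For [Ni(CN)₄]²−: Summing ligand charges against the −2 overall charge gives an oxidation state of +2 for nickel. Ni sits in group 10, so the d-electron count is 10 − 2 = 8. Cyanide is a strong-field ligand (high in the spectrochemical series). A 3d d⁸ ion with strong-field ligands gains enough CFSE to favour square planar over tetrahedral. → square planar.

[ZnBr₄]²−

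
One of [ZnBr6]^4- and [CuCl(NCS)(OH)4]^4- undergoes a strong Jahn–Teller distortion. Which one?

[CuCl(NCS)(OH)4]^4-

[ZnBr6]^4-: Summing ligand charges against the −4 overall charge gives an oxidation state of +2 for zinc. Zn sits in group 12, so the d-electron count is 12 − 2 = 10. The d¹⁰ configuration leaves the e_g set evenly filled (or empty) — no strong Jahn–Teller driving force.
[CuCl(NCS)(OH)4]^4-: Each chloride is −1; each isothiocyanate is −1; each hydroxide is −1; balancing the −4 overall charge requires Cu(II). Copper is a group-11 element; Cu(II) is therefore d⁹. The t₂g⁶e_g³ configuration has an unevenly filled e_g set; the Jahn–Teller theorem predicts a tetragonal distortion (typically axial elongation) to lift the degeneracy.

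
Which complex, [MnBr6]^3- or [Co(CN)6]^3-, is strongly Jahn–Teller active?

[MnBr6]^3-

[MnBr6]^3-: Ligand charges: each bromide is −1. With an overall charge of −3 the manganese centre must be in the +3 oxidation state. Manganese is a group-7 element; Mn(III) is therefore d⁴. Bromide is a weak-field ligand for a first-row metal, so the complex is high-spin. The t₂g³e_g¹ (high-spin) configuration has an unevenly filled e_g set; the Jahn–Teller theorem predicts a tetragonal distortion (typically axial elongation) to lift the degeneracy.
[Co(CN)6]^3-: Ligand charges: each cyanide is −1. With an overall charge of −3 the cobalt centre must be in the +3 oxidation state. Cobalt is a group-9 element; Co(III) is therefore d⁶. Co(III) has an exceptionally large octahedral splitting and is low-spin with essentially every ligand except fluoride. The d⁶ configuration leaves the e_g set evenly filled (or empty) — no strong Jahn–Teller driving force.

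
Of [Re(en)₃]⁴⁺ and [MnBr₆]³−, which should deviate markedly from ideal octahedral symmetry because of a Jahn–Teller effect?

[Re(en)₃]⁴⁺: Ligand charges: ethylenediamine is neutral. With an overall charge of +4 the rhenium centre must be in the +4 oxidation state. Re sits in group 7, so the d-electron count is 7 − 4 = 3. The d³ configuration leaves the e_g set evenly filled (or empty) — no strong Jahn–Teller driving force.
[MnBr₆]³−: Summing ligand charges against the −3 overall charge gives an oxidation state of +3 for manganese. Mn sits in group 7, so the d-electron count is 7 − 3 = 4. Bromide is a weak-field ligand for a first-row metal, so the complex is high-spin. The t₂g³e_g¹ (high-spin) configuration has an unevenly filled e_g set; the Jahn–Teller theorem predicts a tetragonal distortion (typically axial elongation) to lift the degeneracy.

[MnBr₆]³−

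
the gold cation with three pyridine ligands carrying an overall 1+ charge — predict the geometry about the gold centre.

Summing ligand charges against the +1 overall charge gives an oxidation state of +1 for gold.
Au sits in group 11, so the d-electron count is 11 − 1 = 10.
With 3 monodentate ligands the coordination number is 3.
Three ligands around a d¹⁰ centre minimise repulsion in a trigonal-planar arrangement.

trigonal planar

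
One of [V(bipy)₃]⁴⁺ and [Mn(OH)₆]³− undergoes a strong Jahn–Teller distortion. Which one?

[Mn(OH)₆]³−

[V(bipy)₃]⁴⁺: 2,2′-bipyridine is neutral; balancing the +4 overall charge requires V(IV). Vanadium is a group-5 element; V(IV) is therefore d¹. The d¹ configuration leaves the e_g set evenly filled (or empty) — no strong Jahn–Teller driving force.
[Mn(OH)₆]³−: Each hydroxide is −1; balancing the −3 overall charge requires Mn(III). Mn sits in group 7, so the d-electron count is 7 − 3 = 4. Hydroxide is a weak-field ligand for a first-row metal, so the complex is high-spin. The t₂g³e_g¹ (high-spin) configuration has an unevenly filled e_g set; the Jahn–Teller theorem predicts a tetragonal distortion (typically axial elongation) to lift the degeneracy.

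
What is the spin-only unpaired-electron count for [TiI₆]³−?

1

Each iodide is −1; balancing the −3 overall charge requires Ti(III).
Ti sits in group 4, so the d-electron count is 4 − 3 = 1.
In an octahedral field the d¹ configuration is t₂g¹e_g⁰ (only one arrangement possible), giving 1 unpaired electron.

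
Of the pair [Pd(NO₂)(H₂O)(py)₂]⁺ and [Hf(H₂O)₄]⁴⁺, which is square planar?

For [Pd(NO₂)(H₂O)(py)₂]⁺: Each nitro (N-bound nitrite) is −1; water is neutral; pyridine is neutral; balancing the +1 overall charge requires Pd(II). Group 10 minus oxidation state 2 gives a d⁸ configuration. A 4d d⁸ ion has a large crystal-field splitting; square planar leaves the high-energy d_{x²−y²} orbital empty and maximises CFSE. → square planar.
For [Hf(H₂O)₄]⁴⁺: Ligand charges: water is neutral. With an overall charge of +4 the hafnium centre must be in the +4 oxidation state. Group 4 minus oxidation state 4 gives a d⁰ configuration. A d⁰ ion has no crystal-field stabilisation preference between square planar and tetrahedral, so four ligands adopt the sterically favoured tetrahedral geometry. → tetrahedral.

[Pd(NO₂)(H₂O)(py)₂]⁺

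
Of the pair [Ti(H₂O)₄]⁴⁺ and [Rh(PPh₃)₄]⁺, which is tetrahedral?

For [Ti(H₂O)₄]⁴⁺: Summing ligand charges against the +4 overall charge gives an oxidation state of +4 for titanium. Group 4 minus oxidation state 4 gives a d⁰ configuration. A d⁰ ion has no crystal-field stabilisation preference between square planar and tetrahedral, so four ligands adopt the sterically favoured tetrahedral geometry. → tetrahedral.
For [Rh(PPh₃)₄]⁺: Triphenylphosphine is neutral; balancing the +1 overall charge requires Rh(I). Rh sits in group 9, so the d-electron count is 9 − 1 = 8. A 4d d⁸ ion has a large crystal-field splitting; square planar leaves the high-energy d_{x²−y²} orbital empty and maximises CFSE. → square planar.

[Ti(H₂O)₄]⁴⁺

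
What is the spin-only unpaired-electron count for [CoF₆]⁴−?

Ligand charges: each fluoride is −1. With an overall charge of −4 the cobalt centre must be in the +2 oxidation state.
Group 9 minus oxidation state 2 gives a d⁷ configuration.
The spin state decides the count: Fluoride is a weak-field ligand for a first-row metal, so the complex is high-spin.
An octahedral high-spin d⁷ ion is t₂g⁵e_g², giving 3 unpaired electrons.

3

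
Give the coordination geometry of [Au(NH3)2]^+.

linear

Summing ligand charges against the +1 overall charge gives an oxidation state of +1 for gold.
Gold is a group-11 element; Au(I) is therefore d¹⁰.
Coordination number: 2.
A d¹⁰ ion with only two ligands adopts a linear arrangement (sp hybridisation; no CFSE preference).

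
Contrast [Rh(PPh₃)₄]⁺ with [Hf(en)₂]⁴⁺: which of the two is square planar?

For [Rh(PPh₃)₄]⁺: Ligand charges: triphenylphosphine is neutral. With an overall charge of +1 the rhodium centre must be in the +1 oxidation state. Rh sits in group 9, so the d-electron count is 9 − 1 = 8. A 4d d⁸ ion has a large crystal-field splitting; square planar leaves the high-energy d_{x²−y²} orbital empty and maximises CFSE. → square planar.
For [Hf(en)₂]⁴⁺: Summing ligand charges against the +4 overall charge gives an oxidation state of +4 for hafnium. Hafnium is a group-4 element; Hf(IV) is therefore d⁰. A d⁰ ion has no crystal-field stabilisation preference between square planar and tetrahedral, so four ligands adopt the sterically favoured tetrahedral geometry. → tetrahedral.

[Rh(PPh₃)₄]⁺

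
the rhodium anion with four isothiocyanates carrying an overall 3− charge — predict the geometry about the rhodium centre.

square planar

Ligand charges: each isothiocyanate is −1. With an overall charge of −3 the rhodium centre must be in the +1 oxidation state.
Rh sits in group 9, so the d-electron count is 9 − 1 = 8.
With 4 monodentate ligands the coordination number is 4.
A 4d d⁸ ion has a large crystal-field splitting; square planar leaves the high-energy d_{x²−y²} orbital empty and maximises CFSE.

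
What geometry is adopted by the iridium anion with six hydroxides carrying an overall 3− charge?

octahedral

Each hydroxide is −1; balancing the −3 overall charge requires Ir(III).
Group 9 minus oxidation state 3 gives a d⁶ configuration.
Coordination number: 6.
Six donors around a single metal centre give an octahedral coordination sphere.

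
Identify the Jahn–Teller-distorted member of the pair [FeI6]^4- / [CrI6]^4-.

[FeI6]^4-: Each iodide is −1; balancing the −4 overall charge requires Fe(II). Group 8 minus oxidation state 2 gives a d⁶ configuration. Iodide is a weak-field ligand for a first-row metal, so the complex is high-spin. The d⁶ configuration leaves the e_g set evenly filled (or empty) — no strong Jahn–Teller driving force.
[CrI6]^4-: Each iodide is −1; balancing the −4 overall charge requires Cr(II). Chromium is a group-6 element; Cr(II) is therefore d⁴. Iodide is a weak-field ligand for a first-row metal, so the complex is high-spin. The t₂g³e_g¹ (high-spin) configuration has an unevenly filled e_g set; the Jahn–Teller theorem predicts a tetragonal distortion (typically axial elongation) to lift the degeneracy.

[CrI6]^4-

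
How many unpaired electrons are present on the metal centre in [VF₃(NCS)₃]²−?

Summing ligand charges against the −2 overall charge gives an oxidation state of +4 for vanadium.
V sits in group 5, so the d-electron count is 5 − 4 = 1.
In an octahedral field the d¹ configuration is t₂g¹e_g⁰ (only one arrangement possible), giving 1 unpaired electron.

1 unpaired electron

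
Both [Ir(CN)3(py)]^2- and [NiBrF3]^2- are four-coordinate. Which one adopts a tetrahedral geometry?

[NiBrF3]^2-

For [Ir(CN)3(py)]^2-: Summing ligand charges against the −2 overall charge gives an oxidation state of +1 for iridium. Iridium is a group-9 element; Ir(I) is therefore d⁸. A 5d d⁸ ion has a large crystal-field splitting; square planar leaves the high-energy d_{x²−y²} orbital empty and maximises CFSE. → square planar.
For [NiBrF3]^2-: Summing ligand charges against the −2 overall charge gives an oxidation state of +2 for nickel. Group 10 minus oxidation state 2 gives a d⁸ configuration. Bromide and fluoride are weak-field ligands. With weak-field ligands the CFSE gain from square planar is small, so a 3d d⁸ ion takes the sterically preferred tetrahedral geometry. → tetrahedral.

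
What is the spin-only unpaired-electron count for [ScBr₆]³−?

Ligand charges: each bromide is −1. With an overall charge of −3 the scandium centre must be in the +3 oxidation state.
Group 3 minus oxidation state 3 gives a d⁰ configuration.
In an octahedral field the d⁰ configuration is t₂g⁰e_g⁰, giving 0 unpaired electrons.

0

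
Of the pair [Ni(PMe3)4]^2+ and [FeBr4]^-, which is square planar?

[Ni(PMe3)4]^2+

For [Ni(PMe3)4]^2+: Summing ligand charges against the +2 overall charge gives an oxidation state of +2 for nickel. Group 10 minus oxidation state 2 gives a d⁸ configuration. Trimethylphosphine is a strong-field ligand (high in the spectrochemical series). A 3d d⁸ ion with strong-field ligands gains enough CFSE to favour square planar over tetrahedral. → square planar.
For [FeBr4]^-: Summing ligand charges against the −1 overall charge gives an oxidation state of +3 for iron. Fe sits in group 8, so the d-electron count is 8 − 3 = 5. A high-spin d⁵ ion has zero CFSE in either geometry, so four ligands adopt the sterically favoured tetrahedral geometry. → tetrahedral.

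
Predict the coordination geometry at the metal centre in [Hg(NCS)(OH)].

linear

Each isothiocyanate is −1; each hydroxide is −1; balancing the 0 overall charge requires Hg(II).
Mercury is a group-12 element; Hg(II) is therefore d¹⁰.
With 2 monodentate ligands the coordination number is 2.
A d¹⁰ ion with only two ligands adopts a linear arrangement (sp hybridisation; no CFSE preference).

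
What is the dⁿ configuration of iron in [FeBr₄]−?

Ligand charges: each bromide is −1. With an overall charge of −1 the iron centre must be in the +3 oxidation state.
Group 8 minus oxidation state 3 gives a d⁵ configuration.

d⁵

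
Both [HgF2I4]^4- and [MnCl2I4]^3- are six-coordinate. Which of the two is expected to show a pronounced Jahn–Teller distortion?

[MnCl2I4]^3-

[HgF2I4]^4-: Ligand charges: each fluoride is −1; each iodide is −1. With an overall charge of −4 the mercury centre must be in the +2 oxidation state. Group 12 minus oxidation state 2 gives a d¹⁰ configuration. The d¹⁰ configuration leaves the e_g set evenly filled (or empty) — no strong Jahn–Teller driving force.
[MnCl2I4]^3-: Summing ligand charges against the −3 overall charge gives an oxidation state of +3 for manganese. Manganese is a group-7 element; Mn(III) is therefore d⁴. Chloride and iodide are weak-field ligands for a first-row metal, so the complex is high-spin. The t₂g³e_g¹ (high-spin) configuration has an unevenly filled e_g set; the Jahn–Teller theorem predicts a tetragonal distortion (typically axial elongation) to lift the degeneracy.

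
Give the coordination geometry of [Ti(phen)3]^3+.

Ligand charges: 1,10-phenanthroline is neutral. With an overall charge of +3 the titanium centre must be in the +3 oxidation state.
Titanium is a group-4 element; Ti(III) is therefore d¹.
Counting donor atoms: 3×1,10-phenanthroline (bidentate) → 6 donors. Coordination number = 6.
Six donors around a single metal centre give an octahedral coordination sphere.

octahedral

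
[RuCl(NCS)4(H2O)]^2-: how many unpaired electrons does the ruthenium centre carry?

1

Summing ligand charges against the −2 overall charge gives an oxidation state of +3 for ruthenium.
Ruthenium is a group-8 element; Ru(III) is therefore d⁵.
The spin state decides the count: a 4d ion has a large Δₒ and is invariably low-spin.
An octahedral low-spin d⁵ ion is t₂g⁵e_g⁰, giving 1 unpaired electron.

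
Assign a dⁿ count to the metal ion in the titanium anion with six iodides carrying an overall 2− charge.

d⁰

Ligand charges: each iodide is −1. With an overall charge of −2 the titanium centre must be in the +4 oxidation state.
Titanium is a group-4 element; Ti(IV) is therefore d⁰.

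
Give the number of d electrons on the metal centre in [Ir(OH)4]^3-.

d⁸

Ligand charges: each hydroxide is −1. With an overall charge of −3 the iridium centre must be in the +1 oxidation state.
Ir sits in group 9, so the d-electron count is 9 − 1 = 8.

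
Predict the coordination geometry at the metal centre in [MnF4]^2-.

tetrahedral

Summing ligand charges against the −2 overall charge gives an oxidation state of +2 for manganese.
Manganese is a group-7 element; Mn(II) is therefore d⁵.
Coordination number: 4.
Fluoride is a weak-field ligand.
A high-spin d⁵ ion has zero CFSE in either geometry, so four ligands adopt the sterically favoured tetrahedral geometry.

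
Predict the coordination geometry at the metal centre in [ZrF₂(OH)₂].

tetrahedral

Each fluoride is −1; each hydroxide is −1; balancing the 0 overall charge requires Zr(IV).
Group 4 minus oxidation state 4 gives a d⁰ configuration.
With 4 monodentate ligands the coordination number is 4.
A d⁰ ion has no crystal-field stabilisation preference between square planar and tetrahedral, so four ligands adopt the sterically favoured tetrahedral geometry.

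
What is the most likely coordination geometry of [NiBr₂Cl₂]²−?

tetrahedral

Ligand charges: each bromide is −1; each chloride is −1. With an overall charge of −2 the nickel centre must be in the +2 oxidation state.
Group 10 minus oxidation state 2 gives a d⁸ configuration.
With 4 monodentate ligands the coordination number is 4.
Bromide and chloride are weak-field ligands.
With weak-field ligands the CFSE gain from square planar is small, so a 3d d⁸ ion takes the sterically preferred tetrahedral geometry.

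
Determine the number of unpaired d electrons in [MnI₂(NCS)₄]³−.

Each iodide is −1; each isothiocyanate is −1; balancing the −3 overall charge requires Mn(III).
Manganese is a group-7 element; Mn(III) is therefore d⁴.
The spin state decides the count: Iodide and isothiocyanate are weak-field ligands for a first-row metal, so the complex is high-spin.
An octahedral high-spin d⁴ ion is t₂g³e_g¹, giving 4 unpaired electrons.

4 unpaired electrons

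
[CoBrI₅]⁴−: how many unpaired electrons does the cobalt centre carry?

Ligand charges: each bromide is −1; each iodide is −1. With an overall charge of −4 the cobalt centre must be in the +2 oxidation state.
Group 9 minus oxidation state 2 gives a d⁷ configuration.
The spin state decides the count: Bromide and iodide are weak-field ligands for a first-row metal, so the complex is high-spin.
An octahedral high-spin d⁷ ion is t₂g⁵e_g², giving 3 unpaired electrons.

3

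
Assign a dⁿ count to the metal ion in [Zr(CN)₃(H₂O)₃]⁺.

Summing ligand charges against the +1 overall charge gives an oxidation state of +4 for zirconium.
Group 4 minus oxidation state 4 gives a d⁰ configuration.

d0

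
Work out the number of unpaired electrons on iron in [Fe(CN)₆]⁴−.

0

Ligand charges: each cyanide is −1. With an overall charge of −4 the iron centre must be in the +2 oxidation state.
Fe sits in group 8, so the d-electron count is 8 − 2 = 6.
The spin state decides the count: Cyanide is a strong-field ligand (high in the spectrochemical series) for a first-row metal, so the complex is low-spin.
An octahedral low-spin d⁶ ion is t₂g⁶e_g⁰, giving 0 unpaired electrons.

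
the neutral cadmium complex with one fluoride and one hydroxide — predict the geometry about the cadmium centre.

Each fluoride is −1; each hydroxide is −1; balancing the 0 overall charge requires Cd(II).
Cadmium is a group-12 element; Cd(II) is therefore d¹⁰.
With 2 monodentate ligands the coordination number is 2.
A d¹⁰ ion with only two ligands adopts a linear arrangement (sp hybridisation; no CFSE preference).

linear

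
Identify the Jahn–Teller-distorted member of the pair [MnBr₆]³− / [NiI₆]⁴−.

[MnBr₆]³−: Summing ligand charges against the −3 overall charge gives an oxidation state of +3 for manganese. Mn sits in group 7, so the d-electron count is 7 − 3 = 4. Bromide is a weak-field ligand for a first-row metal, so the complex is high-spin. The t₂g³e_g¹ (high-spin) configuration has an unevenly filled e_g set; the Jahn–Teller theorem predicts a tetragonal distortion (typically axial elongation) to lift the degeneracy.
[NiI₆]⁴−: Ligand charges: each iodide is −1. With an overall charge of −4 the nickel centre must be in the +2 oxidation state. Group 10 minus oxidation state 2 gives a d⁸ configuration. The d⁸ configuration leaves the e_g set evenly filled (or empty) — no strong Jahn–Teller driving force.

[MnBr₆]³−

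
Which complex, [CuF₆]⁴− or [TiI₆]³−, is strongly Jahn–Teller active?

[CuF₆]⁴−: Ligand charges: each fluoride is −1. With an overall charge of −4 the copper centre must be in the +2 oxidation state. Group 11 minus oxidation state 2 gives a d⁹ configuration. The t₂g⁶e_g³ configuration has an unevenly filled e_g set; the Jahn–Teller theorem predicts a tetragonal distortion (typically axial elongation) to lift the degeneracy.
[TiI₆]³−: Summing ligand charges against the −3 overall charge gives an oxidation state of +3 for titanium. Ti sits in group 4, so the d-electron count is 4 − 3 = 1. The d¹ configuration leaves the e_g set evenly filled (or empty) — no strong Jahn–Teller driving force.

[CuF₆]⁴−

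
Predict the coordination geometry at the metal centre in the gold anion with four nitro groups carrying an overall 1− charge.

square planar

Each nitro (N-bound nitrite) is −1; balancing the −1 overall charge requires Au(III).
Group 11 minus oxidation state 3 gives a d⁸ configuration.
Coordination number: 4.
A 5d d⁸ ion has a large crystal-field splitting; square planar leaves the high-energy d_{x²−y²} orbital empty and maximises CFSE.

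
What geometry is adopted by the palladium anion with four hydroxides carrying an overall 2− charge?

Summing ligand charges against the −2 overall charge gives an oxidation state of +2 for palladium.
Group 10 minus oxidation state 2 gives a d⁸ configuration.
With 4 monodentate ligands the coordination number is 4.
A 4d d⁸ ion has a large crystal-field splitting; square planar leaves the high-energy d_{x²−y²} orbital empty and maximises CFSE.

square planar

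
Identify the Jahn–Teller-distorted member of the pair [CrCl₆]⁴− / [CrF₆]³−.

[CrCl₆]⁴−

[CrCl₆]⁴−: Summing ligand charges against the −4 overall charge gives an oxidation state of +2 for chromium. Chromium is a group-6 element; Cr(II) is therefore d⁴. Chloride is a weak-field ligand for a first-row metal, so the complex is high-spin. The t₂g³e_g¹ (high-spin) configuration has an unevenly filled e_g set; the Jahn–Teller theorem predicts a tetragonal distortion (typically axial elongation) to lift the degeneracy.
[CrF₆]³−: Summing ligand charges against the −3 overall charge gives an oxidation state of +3 for chromium. Chromium is a group-6 element; Cr(III) is therefore d³. The d³ configuration leaves the e_g set evenly filled (or empty) — no strong Jahn–Teller driving force.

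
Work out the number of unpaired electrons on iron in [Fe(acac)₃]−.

4

Each acetylacetonate is −1; balancing the −1 overall charge requires Fe(II).
Iron is a group-8 element; Fe(II) is therefore d⁶.
Counting donor atoms: 3×acetylacetonate (bidentate) → 6 donors. Coordination number = 6.
The spin state decides the count: Acetylacetonate is a weak-field ligand for a first-row metal, so the complex is high-spin.
An octahedral high-spin d⁶ ion is t₂g⁴e_g², giving 4 unpaired electrons.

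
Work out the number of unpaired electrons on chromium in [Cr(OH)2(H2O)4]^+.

3 unpaired electrons

Summing ligand charges against the +1 overall charge gives an oxidation state of +3 for chromium.
Cr sits in group 6, so the d-electron count is 6 − 3 = 3.
In an octahedral field the d³ configuration is t₂g³e_g⁰ (only one arrangement possible), giving 3 unpaired electrons.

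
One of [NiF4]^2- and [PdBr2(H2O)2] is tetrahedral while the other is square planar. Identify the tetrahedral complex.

For [NiF4]^2-: Summing ligand charges against the −2 overall charge gives an oxidation state of +2 for nickel. Ni sits in group 10, so the d-electron count is 10 − 2 = 8. Fluoride is a weak-field ligand. With weak-field ligands the CFSE gain from square planar is small, so a 3d d⁸ ion takes the sterically preferred tetrahedral geometry. → tetrahedral.
For [PdBr2(H2O)2]: Ligand charges: each bromide is −1; water is neutral. With an overall charge of 0 the palladium centre must be in the +2 oxidation state. Group 10 minus oxidation state 2 gives a d⁸ configuration. A 4d d⁸ ion has a large crystal-field splitting; square planar leaves the high-energy d_{x²−y²} orbital empty and maximises CFSE. → square planar.

[NiF4]^2-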